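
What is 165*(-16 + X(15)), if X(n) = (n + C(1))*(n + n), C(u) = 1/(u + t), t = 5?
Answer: 72435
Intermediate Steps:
C(u) = 1/(5 + u) (C(u) = 1/(u + 5) = 1/(5 + u))
X(n) = 2*n*(⅙ + n) (X(n) = (n + 1/(5 + 1))*(n + n) = (n + 1/6)*(2*n) = (n + ⅙)*(2*n) = (⅙ + n)*(2*n) = 2*n*(⅙ + n))
165*(-16 + X(15)) = 165*(-16 + (⅓)*15*(1 + 6*15)) = 165*(-16 + (⅓)*15*(1 + 90)) = 165*(-16 + (⅓)*15*91) = 165*(-16 + 455) = 165*439 = 72435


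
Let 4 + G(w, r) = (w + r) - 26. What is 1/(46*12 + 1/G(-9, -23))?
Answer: 62/34223 ≈ 0.0018116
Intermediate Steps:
G(w, r) = -30 + r + w (G(w, r) = -4 + ((w + r) - 26) = -4 + ((r + w) - 26) = -4 + (-26 + r + w) = -30 + r + w)
1/(46*12 + 1/G(-9, -23)) = 1/(46*12 + 1/(-30 - 23 - 9)) = 1/(552 + 1/(-62)) = 1/(552 - 1/62) = 1/(34223/62) = 62/34223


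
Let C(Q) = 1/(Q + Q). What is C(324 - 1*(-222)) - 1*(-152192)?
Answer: 166193665/1092 ≈ 1.5219e+5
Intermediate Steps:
C(Q) = 1/(2*Q)
C(324 - 1*(-222)) - 1*(-152192) = 1/(2*(324 - 1*(-222))) - 1*(-152192) = 1/(2*(324 + 222)) + 152192 = (½)/546 + 152192 = (½)*(1/546) + 152192 = 1/1092 + 152192 = 166193665/1092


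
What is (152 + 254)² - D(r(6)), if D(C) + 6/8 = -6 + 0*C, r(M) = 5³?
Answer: 659371/4 ≈ 1.6484e+5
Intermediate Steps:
r(M) = 125
D(C) = -27/4 (D(C) = -¾ + (-6 + 0*C) = -¾ + (-6 + 0) = -¾ - 6 = -27/4)
(152 + 254)² - D(r(6)) = (152 + 254)² - 1*(-27/4) = 406² + 27/4 = 164836 + 27/4 = 659371/4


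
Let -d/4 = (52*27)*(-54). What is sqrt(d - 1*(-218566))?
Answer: sqrt(521830) ≈ 722.38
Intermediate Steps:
d = 303264 (d = -4*52*27*(-54) = -5616*(-54) = -4*(-75816) = 303264)
sqrt(d - 1*(-218566)) = sqrt(303264 - 1*(-218566)) = sqrt(303264 + 218566) = sqrt(521830)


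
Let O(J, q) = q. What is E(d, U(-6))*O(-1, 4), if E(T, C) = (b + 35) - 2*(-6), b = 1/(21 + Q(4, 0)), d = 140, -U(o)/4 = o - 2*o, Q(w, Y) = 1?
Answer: 2070/11 ≈ 188.18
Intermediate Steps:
U(o) = 4*o (U(o) = -4*(o - 2*o) = -(-4)*o = 4*o)
b = 1/22 (b = 1/(21 + 1) = 1/22 ≈ 0.045455)
E(T, C) = 1035/22 (E(T, C) = (1/22 + 35) - 2*(-6) = 771/22 + 12 = 1035/22)
E(d, U(-6))*O(-1, 4) = (1035/22)*4 = 2070/11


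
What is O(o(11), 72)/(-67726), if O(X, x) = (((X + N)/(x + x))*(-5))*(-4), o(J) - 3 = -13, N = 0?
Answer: 25/1219068 ≈ 2.0507e-5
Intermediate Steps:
o(J) = -10 (o(J) = 3 - 13 = -10)
O(X, x) = 10*X/x (O(X, x) = (((X + 0)/(x + x))*(-5))*(-4) = ((X/((2*x)))*(-5))*(-4) = ((X*(1/(2*x)))*(-5))*(-4) = ((X/(2*x))*(-5))*(-4) = -5*X/(2*x)*(-4) = 10*X/x)
O(o(11), 72)/(-67726) = (10*(-10)/72)/(-67726) = (10*(-10)*(1/72))*(-1/67726) = -25/18*(-1/67726) = 25/1219068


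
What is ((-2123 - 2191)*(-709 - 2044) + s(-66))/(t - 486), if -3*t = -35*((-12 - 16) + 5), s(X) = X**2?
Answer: -35642394/2263 ≈ -15750.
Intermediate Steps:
t = -805/3 (t = -(-35)*((-12 - 16) + 5)/3 = -(-35)*(-28 + 5)/3 = -(-35)*(-23)/3 = -1/3*805 = -805/3 ≈ -268.33)
((-2123 - 2191)*(-709 - 2044) + s(-66))/(t - 486) = ((-2123 - 2191)*(-709 - 2044) + (-66)**2)/(-805/3 - 486) = (-4314*(-2753) + 4356)/(-2263/3) = (11876442 + 4356)*(-3/2263) = 11880798*(-3/2263) = -35642394/2263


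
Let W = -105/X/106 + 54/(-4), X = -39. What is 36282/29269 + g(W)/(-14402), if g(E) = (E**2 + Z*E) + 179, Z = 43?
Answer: 251098298564401/200110158083498 ≈ 1.2548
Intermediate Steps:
W = -9284/689 (W = -105/(-39)/106 + 54/(-4) = -105*(-1/39)*(1/106) + 54*(-1/4) = (35/13)*(1/106) - 27/2 = 35/1378 - 27/2 = -9284/689 ≈ -13.475)
g(E) = 179 + E**2 + 43*E (g(E) = (E**2 + 43*E) + 179 = 179 + E**2 + 43*E)
36282/29269 + g(W)/(-14402) = 36282/29269 + (179 + (-9284/689)**2 + 43*(-9284/689))/(-14402) = 36282*(1/29269) + (179 + 86192656/474721 - 399212/689)*(-1/14402) = 36282/29269 - 103889353/474721*(-1/14402) = 36282/29269 + 103889353/6836931842 = 251098298564401/200110158083498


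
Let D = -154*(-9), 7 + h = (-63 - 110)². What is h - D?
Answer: 28536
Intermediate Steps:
h = 29922 (h = -7 + (-63 - 110)² = -7 + (-173)² = -7 + 29929 = 29922)
D = 1386
h - D = 29922 - 1*1386 = 29922 - 1386 = 28536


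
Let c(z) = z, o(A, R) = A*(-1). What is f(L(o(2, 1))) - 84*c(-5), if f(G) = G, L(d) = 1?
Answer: 421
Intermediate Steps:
o(A, R) = -A
f(L(o(2, 1))) - 84*c(-5) = 1 - 84*(-5) = 1 + 420 = 421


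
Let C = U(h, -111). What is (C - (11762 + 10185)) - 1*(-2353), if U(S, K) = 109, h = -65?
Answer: -19485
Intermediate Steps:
C = 109
(C - (11762 + 10185)) - 1*(-2353) = (109 - (11762 + 10185)) - 1*(-2353) = (109 - 1*21947) + 2353 = (109 - 21947) + 2353 = -21838 + 2353 = -19485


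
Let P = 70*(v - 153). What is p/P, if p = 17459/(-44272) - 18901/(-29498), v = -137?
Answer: -32177949/2651048975680 ≈ -1.2138e-5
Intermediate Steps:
p = 160889745/652967728 (p = 17459*(-1/44272) - 18901*(-1/29498) = -17459/44272 + 18901/29498 = 160889745/652967728 ≈ 0.24640)
P = -20300 (P = 70*(-137 - 153) = 70*(-290) = -20300)
p/P = (160889745/652967728)/(-20300) = (160889745/652967728)*(-1/20300) = -32177949/2651048975680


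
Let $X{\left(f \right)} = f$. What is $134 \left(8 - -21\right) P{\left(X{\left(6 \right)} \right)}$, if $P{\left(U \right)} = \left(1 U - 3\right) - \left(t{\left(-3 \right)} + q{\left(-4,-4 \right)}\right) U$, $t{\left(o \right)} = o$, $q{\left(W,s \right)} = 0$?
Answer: $81606$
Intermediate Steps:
$P{\left(U \right)} = -3 + 4 U$ ($P{\left(U \right)} = \left(1 U - 3\right) - \left(-3 + 0\right) U = \left(U - 3\right) - - 3 U = \left(-3 + U\right) + 3 U = -3 + 4 U$)
$134 \left(8 - -21\right) P{\left(X{\left(6 \right)} \right)} = 134 \left(8 - -21\right) \left(-3 + 4 \cdot 6\right) = 134 \left(8 + 21\right) \left(-3 + 24\right) = 134 \cdot 29 \cdot 21 = 3886 \cdot 21 = 81606$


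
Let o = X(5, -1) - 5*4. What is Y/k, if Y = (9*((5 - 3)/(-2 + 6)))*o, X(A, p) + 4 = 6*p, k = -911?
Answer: 135/911 ≈ 0.14819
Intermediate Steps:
X(A, p) = -4 + 6*p
o = -30 (o = (-4 + 6*(-1)) - 5*4 = (-4 - 6) - 20 = -10 - 20 = -30)
Y = -135 (Y = (9*((5 - 3)/(-2 + 6)))*(-30) = (9*(2/4))*(-30) = (9*(2*(¼)))*(-30) = (9*(½))*(-30) = (9/2)*(-30) = -135)
Y/k = -135/(-911) = -135*(-1/911) = 135/911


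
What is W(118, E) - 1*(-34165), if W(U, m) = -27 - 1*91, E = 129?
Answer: 34047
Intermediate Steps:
W(U, m) = -118 (W(U, m) = -27 - 91 = -118)
W(118, E) - 1*(-34165) = -118 - 1*(-34165) = -118 + 34165 = 34047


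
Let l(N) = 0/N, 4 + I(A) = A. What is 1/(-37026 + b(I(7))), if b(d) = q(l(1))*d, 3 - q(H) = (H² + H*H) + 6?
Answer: -1/37035 ≈ -2.7001e-5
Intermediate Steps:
I(A) = -4 + A
l(N) = 0
q(H) = -3 - 2*H² (q(H) = 3 - ((H² + H*H) + 6) = 3 - ((H² + H²) + 6) = 3 - (2*H² + 6) = 3 - (6 + 2*H²) = 3 + (-6 - 2*H²) = -3 - 2*H²)
b(d) = -3*d (b(d) = (-3 - 2*0²)*d = (-3 - 2*0)*d = (-3 + 0)*d = -3*d)
1/(-37026 + b(I(7))) = 1/(-37026 - 3*(-4 + 7)) = 1/(-37026 - 3*3) = 1/(-37026 - 9) = 1/(-37035) = -1/37035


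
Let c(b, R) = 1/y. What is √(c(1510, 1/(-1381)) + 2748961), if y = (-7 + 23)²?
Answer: √703734017/16 ≈ 1658.0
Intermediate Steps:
y = 256 (y = 16² = 256)
c(b, R) = 1/256
√(c(1510, 1/(-1381)) + 2748961) = √(1/256 + 2748961) = √(703734017/256) = √703734017/16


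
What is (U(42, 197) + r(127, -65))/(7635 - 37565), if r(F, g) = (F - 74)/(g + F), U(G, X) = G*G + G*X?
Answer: -622409/1855660 ≈ -0.33541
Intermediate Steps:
U(G, X) = G² + G*X
r(F, g) = (-74 + F)/(F + g)
(U(42, 197) + r(127, -65))/(7635 - 37565) = (42*(42 + 197) + (-74 + 127)/(127 - 65))/(7635 - 37565) = (42*239 + 53/62)/(-29930) = (10038 + (1/62)*53)*(-1/29930) = (10038 + 53/62)*(-1/29930) = (622409/62)*(-1/29930) = -622409/1855660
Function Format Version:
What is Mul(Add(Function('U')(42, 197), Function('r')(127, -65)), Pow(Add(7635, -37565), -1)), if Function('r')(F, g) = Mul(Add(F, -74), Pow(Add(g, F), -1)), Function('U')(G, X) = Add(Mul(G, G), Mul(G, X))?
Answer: Rational(-622409, 1855660) ≈ -0.33541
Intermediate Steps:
Function('U')(G, X) = Add(Pow(G, 2), Mul(G, X))
Function('r')(F, g) = Mul(Pow(Add(F, g), -1), Add(-74, F)) (Function('r')(F, g) = Mul(Add(-74, F), Pow(Add(F, g), -1)) = Mul(Pow(Add(F, g), -1), Add(-74, F)))
Mul(Add(Function('U')(42, 197), Function('r')(127, -65)), Pow(Add(7635, -37565), -1)) = Mul(Add(Mul(42, Add(42, 197)), Mul(Pow(Add(127, -65), -1), Add(-74, 127))), Pow(Add(7635, -37565), -1)) = Mul(Add(Mul(42, 239), Mul(Pow(62, -1), 53)), Pow(-29930, -1)) = Mul(Add(10038, Mul(Rational(1, 62), 53)), Rational(-1, 29930)) = Mul(Add(10038, Rational(53, 62)), Rational(-1, 29930)) = Mul(Rational(622409, 62), Rational(-1, 29930)) = Rational(-622409, 1855660)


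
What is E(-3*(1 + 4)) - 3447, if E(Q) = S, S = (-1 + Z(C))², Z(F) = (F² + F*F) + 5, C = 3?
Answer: -2963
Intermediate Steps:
Z(F) = 5 + 2*F² (Z(F) = (F² + F²) + 5 = 2*F² + 5 = 5 + 2*F²)
S = 484 (S = (-1 + (5 + 2*3²))² = (-1 + (5 + 2*9))² = (-1 + (5 + 18))² = (-1 + 23)² = 22² = 484)
E(Q) = 484
E(-3*(1 + 4)) - 3447 = 484 - 3447 = -2963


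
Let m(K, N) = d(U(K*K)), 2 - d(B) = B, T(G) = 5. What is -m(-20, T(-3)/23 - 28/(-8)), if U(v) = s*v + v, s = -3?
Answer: -802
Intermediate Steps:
U(v) = -2*v (U(v) = -3*v + v = -2*v)
d(B) = 2 - B
m(K, N) = 2 + 2*K**2 (m(K, N) = 2 - (-2)*K*K = 2 - (-2)*K**2 = 2 + 2*K**2)
-m(-20, T(-3)/23 - 28/(-8)) = -(2 + 2*(-20)**2) = -(2 + 2*400) = -(2 + 800) = -1*802 = -802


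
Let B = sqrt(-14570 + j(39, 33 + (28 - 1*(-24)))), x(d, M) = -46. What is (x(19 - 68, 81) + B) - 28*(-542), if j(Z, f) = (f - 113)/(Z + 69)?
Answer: 15130 + I*sqrt(1180191)/9 ≈ 15130.0 + 120.71*I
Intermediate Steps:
j(Z, f) = (-113 + f)/(69 + Z)
B = I*sqrt(1180191)/9 (B = sqrt(-14570 + (-113 + (33 + (28 - 1*(-24))))/(69 + 39)) = sqrt(-14570 + (-113 + (33 + (28 + 24)))/108) = sqrt(-14570 + (-113 + (33 + 52))/108) = sqrt(-14570 + (-113 + 85)/108) = sqrt(-14570 + (1/108)*(-28)) = sqrt(-14570 - 7/27) = sqrt(-393397/27) = I*sqrt(1180191)/9 ≈ 120.71*I)
(x(19 - 68, 81) + B) - 28*(-542) = (-46 + I*sqrt(1180191)/9) - 28*(-542) = (-46 + I*sqrt(1180191)/9) + 15176 = 15130 + I*sqrt(1180191)/9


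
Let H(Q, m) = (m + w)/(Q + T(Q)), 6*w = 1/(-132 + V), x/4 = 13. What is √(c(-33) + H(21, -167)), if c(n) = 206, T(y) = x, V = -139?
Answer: √2870146721010/118698 ≈ 14.273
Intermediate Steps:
x = 52 (x = 4*13 = 52)
T(y) = 52
w = -1/1626 (w = 1/(6*(-132 - 139)) = (⅙)/(-271) = (⅙)*(-1/271) = -1/1626 ≈ -0.00061501)
H(Q, m) = (-1/1626 + m)/(52 + Q) (H(Q, m) = (m - 1/1626)/(Q + 52) = (-1/1626 + m)/(52 + Q))
√(c(-33) + H(21, -167)) = √(206 + (-1/1626 - 167)/(52 + 21)) = √(206 - 271543/1626/73) = √(206 + (1/73)*(-271543/1626)) = √(206 - 271543/118698) = √(24180245/118698) = √2870146721010/118698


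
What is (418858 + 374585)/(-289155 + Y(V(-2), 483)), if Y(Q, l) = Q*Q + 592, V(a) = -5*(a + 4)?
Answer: -113349/41209 ≈ -2.7506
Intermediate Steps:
V(a) = -20 - 5*a (V(a) = -5*(4 + a) = -20 - 5*a)
Y(Q, l) = 592 + Q² (Y(Q, l) = Q² + 592 = 592 + Q²)
(418858 + 374585)/(-289155 + Y(V(-2), 483)) = (418858 + 374585)/(-289155 + (592 + (-20 - 5*(-2))²)) = 793443/(-289155 + (592 + (-20 + 10)²)) = 793443/(-289155 + (592 + (-10)²)) = 793443/(-289155 + (592 + 100)) = 793443/(-289155 + 692) = 793443/(-288463) = 793443*(-1/288463) = -113349/41209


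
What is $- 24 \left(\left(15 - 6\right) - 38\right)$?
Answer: $696$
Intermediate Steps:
$- 24 \left(\left(15 - 6\right) - 38\right) = - 24 \left(9 - 38\right) = \left(-24\right) \left(-29\right) = 696$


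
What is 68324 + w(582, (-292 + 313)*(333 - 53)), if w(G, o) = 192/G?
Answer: 6627460/97 ≈ 68324.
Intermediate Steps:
68324 + w(582, (-292 + 313)*(333 - 53)) = 68324 + 192/582 = 68324 + 192*(1/582) = 68324 + 32/97 = 6627460/97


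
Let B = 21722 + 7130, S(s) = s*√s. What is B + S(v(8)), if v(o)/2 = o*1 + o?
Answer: 28852 + 128*√2 ≈ 29033.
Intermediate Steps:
v(o) = 4*o (v(o) = 2*(o*1 + o) = 2*(o + o) = 2*(2*o) = 4*o)
S(s) = s^(3/2)
B = 28852
B + S(v(8)) = 28852 + (4*8)^(3/2) = 28852 + 32^(3/2) = 28852 + 128*√2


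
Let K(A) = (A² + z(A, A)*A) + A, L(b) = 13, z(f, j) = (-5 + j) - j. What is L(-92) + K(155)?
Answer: 23418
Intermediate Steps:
z(f, j) = -5
K(A) = A² - 4*A (K(A) = (A² - 5*A) + A = A² - 4*A)
L(-92) + K(155) = 13 + 155*(-4 + 155) = 13 + 155*151 = 13 + 23405 = 23418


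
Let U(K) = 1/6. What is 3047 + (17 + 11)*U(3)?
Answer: 9155/3 ≈ 3051.7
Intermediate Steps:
U(K) = ⅙
3047 + (17 + 11)*U(3) = 3047 + (17 + 11)*(⅙) = 3047 + 28*(⅙) = 3047 + 14/3 = 9155/3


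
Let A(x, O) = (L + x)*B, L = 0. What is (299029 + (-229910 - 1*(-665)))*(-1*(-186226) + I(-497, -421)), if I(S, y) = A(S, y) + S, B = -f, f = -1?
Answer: 12926229888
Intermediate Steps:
B = 1 (B = -1*(-1) = 1)
A(x, O) = x (A(x, O) = (0 + x)*1 = x*1 = x)
I(S, y) = 2*S (I(S, y) = S + S = 2*S)
(299029 + (-229910 - 1*(-665)))*(-1*(-186226) + I(-497, -421)) = (299029 + (-229910 - 1*(-665)))*(-1*(-186226) + 2*(-497)) = (299029 + (-229910 + 665))*(186226 - 994) = (299029 - 229245)*185232 = 69784*185232 = 12926229888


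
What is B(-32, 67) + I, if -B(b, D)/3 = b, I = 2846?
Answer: 2942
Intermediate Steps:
B(b, D) = -3*b
B(-32, 67) + I = -3*(-32) + 2846 = 96 + 2846 = 2942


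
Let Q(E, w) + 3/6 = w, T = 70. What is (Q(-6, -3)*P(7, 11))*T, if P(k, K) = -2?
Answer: 490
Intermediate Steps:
Q(E, w) = -1/2 + w
(Q(-6, -3)*P(7, 11))*T = ((-1/2 - 3)*(-2))*70 = -7/2*(-2)*70 = 7*70 = 490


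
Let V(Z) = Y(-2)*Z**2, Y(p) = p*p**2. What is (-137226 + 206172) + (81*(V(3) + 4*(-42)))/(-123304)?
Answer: 1062667128/15413 ≈ 68946.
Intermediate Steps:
Y(p) = p**3
V(Z) = -8*Z**2 (V(Z) = (-2)**3*Z**2 = -8*Z**2)
(-137226 + 206172) + (81*(V(3) + 4*(-42)))/(-123304) = (-137226 + 206172) + (81*(-8*3**2 + 4*(-42)))/(-123304) = 68946 + (81*(-8*9 - 168))*(-1/123304) = 68946 + (81*(-72 - 168))*(-1/123304) = 68946 + (81*(-240))*(-1/123304) = 68946 - 19440*(-1/123304) = 68946 + 2430/15413 = 1062667128/15413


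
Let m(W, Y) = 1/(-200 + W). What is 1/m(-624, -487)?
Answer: -824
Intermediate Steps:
1/m(-624, -487) = 1/(1/(-200 - 624)) = 1/(1/(-824)) = 1/(-1/824) = -824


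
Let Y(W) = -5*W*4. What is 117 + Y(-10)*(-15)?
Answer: -2883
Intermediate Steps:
Y(W) = -20*W
117 + Y(-10)*(-15) = 117 - 20*(-10)*(-15) = 117 + 200*(-15) = 117 - 3000 = -2883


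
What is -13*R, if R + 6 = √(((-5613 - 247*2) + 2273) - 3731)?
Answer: 78 - 13*I*√7565 ≈ 78.0 - 1130.7*I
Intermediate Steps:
R = -6 + I*√7565 (R = -6 + √(((-5613 - 247*2) + 2273) - 3731) = -6 + √(((-5613 - 1*494) + 2273) - 3731) = -6 + √(((-5613 - 494) + 2273) - 3731) = -6 + √((-6107 + 2273) - 3731) = -6 + √(-3834 - 3731) = -6 + √(-7565) = -6 + I*√7565 ≈ -6.0 + 86.977*I)
-13*R = -13*(-6 + I*√7565) = 78 - 13*I*√7565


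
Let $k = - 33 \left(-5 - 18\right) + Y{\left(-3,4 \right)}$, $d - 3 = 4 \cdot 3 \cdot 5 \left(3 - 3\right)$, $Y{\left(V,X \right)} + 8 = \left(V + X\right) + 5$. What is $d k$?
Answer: $2271$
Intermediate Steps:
$Y{\left(V,X \right)} = -3 + V + X$ ($Y{\left(V,X \right)} = -8 + \left(\left(V + X\right) + 5\right) = -8 + \left(5 + V + X\right) = -3 + V + X$)
$d = 3$ ($d = 3 + 4 \cdot 3 \cdot 5 \left(3 - 3\right) = 3 + 12 \cdot 5 \cdot 0 = 3 + 60 \cdot 0 = 3 + 0 = 3$)
$k = 757$ ($k = - 33 \left(-5 - 18\right) - 2 = \left(-33\right) \left(-23\right) - 2 = 759 - 2 = 757$)
$d k = 3 \cdot 757 = 2271$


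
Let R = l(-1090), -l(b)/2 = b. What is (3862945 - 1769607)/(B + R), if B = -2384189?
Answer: -2093338/2382009 ≈ -0.87881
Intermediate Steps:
l(b) = -2*b
R = 2180 (R = -2*(-1090) = 2180)
(3862945 - 1769607)/(B + R) = (3862945 - 1769607)/(-2384189 + 2180) = 2093338/(-2382009) = 2093338*(-1/2382009) = -2093338/2382009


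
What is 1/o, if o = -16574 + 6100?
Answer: -1/10474 ≈ -9.5475e-5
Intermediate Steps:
o = -10474
1/o = 1/(-10474) = -1/10474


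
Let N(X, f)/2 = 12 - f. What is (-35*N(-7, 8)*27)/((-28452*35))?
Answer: 18/2371 ≈ 0.0075917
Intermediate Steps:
N(X, f) = 24 - 2*f (N(X, f) = 2*(12 - f) = 24 - 2*f)
(-35*N(-7, 8)*27)/((-28452*35)) = (-35*(24 - 2*8)*27)/((-28452*35)) = (-35*(24 - 16)*27)/(-995820) = (-35*8*27)*(-1/995820) = -280*27*(-1/995820) = -7560*(-1/995820) = 18/2371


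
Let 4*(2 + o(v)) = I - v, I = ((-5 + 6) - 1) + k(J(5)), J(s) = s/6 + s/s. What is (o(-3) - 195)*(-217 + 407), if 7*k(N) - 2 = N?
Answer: -3129965/84 ≈ -37262.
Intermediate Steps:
J(s) = 1 + s/6 (J(s) = s*(1/6) + 1 = s/6 + 1 = 1 + s/6)
k(N) = 2/7 + N/7
I = 23/42 (I = ((-5 + 6) - 1) + (2/7 + (1 + (1/6)*5)/7) = (1 - 1) + (2/7 + (1 + 5/6)/7) = 0 + (2/7 + (1/7)*(11/6)) = 0 + (2/7 + 11/42) = 0 + 23/42 = 23/42 ≈ 0.54762)
o(v) = -313/168 - v/4 (o(v) = -2 + (23/42 - v)/4 = -2 + (23/168 - v/4) = -313/168 - v/4)
(o(-3) - 195)*(-217 + 407) = ((-313/168 - 1/4*(-3)) - 195)*(-217 + 407) = ((-313/168 + 3/4) - 195)*190 = (-187/168 - 195)*190 = -32947/168*190 = -3129965/84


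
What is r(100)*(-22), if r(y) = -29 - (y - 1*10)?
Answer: 2618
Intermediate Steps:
r(y) = -19 - y (r(y) = -29 - (y - 10) = -29 - (-10 + y) = -29 + (10 - y) = -19 - y)
r(100)*(-22) = (-19 - 1*100)*(-22) = (-19 - 100)*(-22) = -119*(-22) = 2618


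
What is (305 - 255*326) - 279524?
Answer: -362349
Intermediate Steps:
(305 - 255*326) - 279524 = (305 - 83130) - 279524 = -82825 - 279524 = -362349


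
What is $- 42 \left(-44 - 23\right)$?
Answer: $2814$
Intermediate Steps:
$- 42 \left(-44 - 23\right) = \left(-42\right) \left(-67\right) = 2814$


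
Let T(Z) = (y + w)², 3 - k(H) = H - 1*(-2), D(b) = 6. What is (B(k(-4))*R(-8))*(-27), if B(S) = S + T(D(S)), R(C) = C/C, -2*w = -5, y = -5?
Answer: -1215/4 ≈ -303.75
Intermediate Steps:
w = 5/2 (w = -½*(-5) = 5/2 ≈ 2.5000)
k(H) = 1 - H (k(H) = 3 - (H - 1*(-2)) = 3 - (H + 2) = 3 - (2 + H) = 3 + (-2 - H) = 1 - H)
R(C) = 1
T(Z) = 25/4 (T(Z) = (-5 + 5/2)² = (-5/2)² = 25/4)
B(S) = 25/4 + S (B(S) = S + 25/4 = 25/4 + S)
(B(k(-4))*R(-8))*(-27) = ((25/4 + (1 - 1*(-4)))*1)*(-27) = ((25/4 + (1 + 4))*1)*(-27) = ((25/4 + 5)*1)*(-27) = ((45/4)*1)*(-27) = (45/4)*(-27) = -1215/4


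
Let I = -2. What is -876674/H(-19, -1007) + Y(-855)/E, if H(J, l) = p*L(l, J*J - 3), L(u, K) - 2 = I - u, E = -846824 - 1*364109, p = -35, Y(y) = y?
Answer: 1061623611317/42679333585 ≈ 24.874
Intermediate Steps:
E = -1210933 (E = -846824 - 364109 = -1210933)
L(u, K) = -u (L(u, K) = 2 + (-2 - u) = -u)
H(J, l) = 35*l (H(J, l) = -(-35)*l = 35*l)
-876674/H(-19, -1007) + Y(-855)/E = -876674/(35*(-1007)) - 855/(-1210933) = -876674/(-35245) - 855*(-1/1210933) = -876674*(-1/35245) + 855/1210933 = 876674/35245 + 855/1210933 = 1061623611317/42679333585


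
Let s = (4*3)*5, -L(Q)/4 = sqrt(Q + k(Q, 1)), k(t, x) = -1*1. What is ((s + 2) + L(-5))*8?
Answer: 496 - 32*I*sqrt(6) ≈ 496.0 - 78.384*I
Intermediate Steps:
k(t, x) = -1
L(Q) = -4*sqrt(-1 + Q) (L(Q) = -4*sqrt(Q - 1) = -4*sqrt(-1 + Q))
s = 60 (s = 12*5 = 60)
((s + 2) + L(-5))*8 = ((60 + 2) - 4*sqrt(-1 - 5))*8 = (62 - 4*I*sqrt(6))*8 = 496 - 32*I*sqrt(6)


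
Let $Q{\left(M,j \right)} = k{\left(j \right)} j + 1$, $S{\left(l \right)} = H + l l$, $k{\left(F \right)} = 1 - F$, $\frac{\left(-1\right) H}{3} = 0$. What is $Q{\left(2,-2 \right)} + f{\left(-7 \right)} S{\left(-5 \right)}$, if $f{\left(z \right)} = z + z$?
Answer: $-355$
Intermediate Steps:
$H = 0$ ($H = \left(-3\right) 0 = 0$)
$f{\left(z \right)} = 2 z$
$S{\left(l \right)} = l^{2}$ ($S{\left(l \right)} = 0 + l l = 0 + l^{2} = l^{2}$)
$Q{\left(M,j \right)} = 1 + j \left(1 - j\right)$ ($Q{\left(M,j \right)} = \left(1 - j\right) j + 1 = j \left(1 - j\right) + 1 = 1 + j \left(1 - j\right)$)
$Q{\left(2,-2 \right)} + f{\left(-7 \right)} S{\left(-5 \right)} = \left(1 - - 2 \left(-1 - 2\right)\right) + 2 \left(-7\right) \left(-5\right)^{2} = \left(1 - \left(-2\right) \left(-3\right)\right) - 350 = \left(1 - 6\right) - 350 = -5 - 350 = -355$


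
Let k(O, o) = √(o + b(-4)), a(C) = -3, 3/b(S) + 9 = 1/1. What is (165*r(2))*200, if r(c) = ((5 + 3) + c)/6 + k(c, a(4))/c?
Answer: 55000 + 12375*I*√6 ≈ 55000.0 + 30312.0*I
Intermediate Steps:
b(S) = -3/8 (b(S) = 3/(-9 + 1/1) = 3/(-9 + 1) = 3/(-8) = 3*(-⅛) = -3/8)
k(O, o) = √(-3/8 + o) (k(O, o) = √(o - 3/8) = √(-3/8 + o))
r(c) = 4/3 + c/6 + 3*I*√6/(4*c) (r(c) = ((5 + 3) + c)/6 + (√(-6 + 16*(-3))/4)/c = (8 + c)*(⅙) + (√(-6 - 48)/4)/c = (4/3 + c/6) + (√(-54)/4)/c = (4/3 + c/6) + ((3*I*√6)/4)/c = (4/3 + c/6) + (3*I*√6/4)/c = (4/3 + c/6) + 3*I*√6/(4*c) = 4/3 + c/6 + 3*I*√6/(4*c))
(165*r(2))*200 = (165*((1/12)*(2*2*(8 + 2) + 9*I*√6)/2))*200 = (165*((1/12)*(½)*(2*2*10 + 9*I*√6)))*200 = (165*((1/12)*(½)*(40 + 9*I*√6)))*200 = (165*(5/3 + 3*I*√6/8))*200 = (275 + 495*I*√6/8)*200 = 55000 + 12375*I*√6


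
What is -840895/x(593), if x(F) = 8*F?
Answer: -840895/4744 ≈ -177.25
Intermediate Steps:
-840895/x(593) = -840895/(8*593) = -840895/4744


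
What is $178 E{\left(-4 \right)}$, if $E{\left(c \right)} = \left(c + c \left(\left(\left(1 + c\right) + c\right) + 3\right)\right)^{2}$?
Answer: $25632$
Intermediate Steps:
$E{\left(c \right)} = \left(c + c \left(4 + 2 c\right)\right)^{2}$ ($E{\left(c \right)} = \left(c + c \left(\left(1 + 2 c\right) + 3\right)\right)^{2} = \left(c + c \left(4 + 2 c\right)\right)^{2}$)
$178 E{\left(-4 \right)} = 178 \left(-4\right)^{2} \left(5 + 2 \left(-4\right)\right)^{2} = 178 \cdot 16 \left(5 - 8\right)^{2} = 178 \cdot 16 \left(-3\right)^{2} = 178 \cdot 16 \cdot 9 = 178 \cdot 144 = 25632$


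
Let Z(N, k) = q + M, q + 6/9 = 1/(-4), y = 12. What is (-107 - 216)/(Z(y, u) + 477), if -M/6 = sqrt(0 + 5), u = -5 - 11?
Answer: -22143588/32612449 - 279072*sqrt(5)/32612449 ≈ -0.69813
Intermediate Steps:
u = -16
M = -6*sqrt(5) (M = -6*sqrt(0 + 5) = -6*sqrt(5) ≈ -13.416)
q = -11/12 (q = -2/3 + 1/(-4) = -2/3 - 1/4 = -11/12 ≈ -0.91667)
Z(N, k) = -11/12 - 6*sqrt(5)
(-107 - 216)/(Z(y, u) + 477) = (-107 - 216)/((-11/12 - 6*sqrt(5)) + 477) = -323/(5713/12 - 6*sqrt(5))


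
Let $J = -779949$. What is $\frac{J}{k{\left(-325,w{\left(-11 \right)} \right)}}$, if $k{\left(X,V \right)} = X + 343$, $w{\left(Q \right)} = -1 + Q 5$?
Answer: $- \frac{86661}{2} \approx -43331.0$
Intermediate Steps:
$w{\left(Q \right)} = -1 + 5 Q$
$k{\left(X,V \right)} = 343 + X$
$\frac{J}{k{\left(-325,w{\left(-11 \right)} \right)}} = - \frac{779949}{343 - 325} = - \frac{779949}{18} = \left(-779949\right) \frac{1}{18} = - \frac{86661}{2}$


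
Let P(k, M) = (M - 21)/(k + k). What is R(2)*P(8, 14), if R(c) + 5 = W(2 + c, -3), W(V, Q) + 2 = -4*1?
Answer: 77/16 ≈ 4.8125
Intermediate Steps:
P(k, M) = (-21 + M)/(2*k) (P(k, M) = (-21 + M)/((2*k)) = (-21 + M)*(1/(2*k)) = (-21 + M)/(2*k))
W(V, Q) = -6 (W(V, Q) = -2 - 4*1 = -2 - 4 = -6)
R(c) = -11 (R(c) = -5 - 6 = -11)
R(2)*P(8, 14) = -11*(-21 + 14)/(2*8) = -11*(-7)/(2*8) = -11*(-7/16) = 77/16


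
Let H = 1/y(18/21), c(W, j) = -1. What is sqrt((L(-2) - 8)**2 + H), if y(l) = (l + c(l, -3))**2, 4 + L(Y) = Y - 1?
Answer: sqrt(274) ≈ 16.553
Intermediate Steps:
L(Y) = -5 + Y (L(Y) = -4 + (Y - 1) = -4 + (-1 + Y) = -5 + Y)
y(l) = (-1 + l)**2 (y(l) = (l - 1)**2 = (-1 + l)**2)
H = 49 (H = 1/((-1 + 18/21)**2) = 1/((-1 + 18*(1/21))**2) = 1/((-1 + 6/7)**2) = 1/((-1/7)**2) = 1/(1/49) = 49)
sqrt((L(-2) - 8)**2 + H) = sqrt(((-5 - 2) - 8)**2 + 49) = sqrt((-7 - 8)**2 + 49) = sqrt((-15)**2 + 49) = sqrt(225 + 49) = sqrt(274)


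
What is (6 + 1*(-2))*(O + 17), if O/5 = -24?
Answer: -412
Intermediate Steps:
O = -120 (O = 5*(-24) = -120)
(6 + 1*(-2))*(O + 17) = (6 + 1*(-2))*(-120 + 17) = (6 - 2)*(-103) = 4*(-103) = -412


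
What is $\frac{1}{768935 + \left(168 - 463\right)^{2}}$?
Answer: $\frac{1}{855960} \approx 1.1683 \cdot 10^{-6}$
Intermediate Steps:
$\frac{1}{768935 + \left(168 - 463\right)^{2}} = \frac{1}{768935 + \left(-295\right)^{2}} = \frac{1}{768935 + 87025} = \frac{1}{855960}$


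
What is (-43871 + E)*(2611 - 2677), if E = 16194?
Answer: 1826682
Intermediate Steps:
(-43871 + E)*(2611 - 2677) = (-43871 + 16194)*(2611 - 2677) = -27677*(-66) = 1826682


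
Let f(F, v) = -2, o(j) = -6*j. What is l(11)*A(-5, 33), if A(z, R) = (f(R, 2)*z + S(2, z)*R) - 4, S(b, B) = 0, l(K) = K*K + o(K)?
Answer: 330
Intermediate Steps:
l(K) = K² - 6*K (l(K) = K*K - 6*K = K² - 6*K)
A(z, R) = -4 - 2*z (A(z, R) = (-2*z + 0*R) - 4 = (-2*z + 0) - 4 = -2*z - 4 = -4 - 2*z)
l(11)*A(-5, 33) = (11*(-6 + 11))*(-4 - 2*(-5)) = (11*5)*(-4 + 10) = 55*6 = 330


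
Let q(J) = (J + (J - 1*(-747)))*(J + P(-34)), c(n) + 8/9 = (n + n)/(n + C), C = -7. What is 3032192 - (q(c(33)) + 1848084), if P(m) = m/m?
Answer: 16182041062/13689 ≈ 1.1821e+6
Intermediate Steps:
P(m) = 1
c(n) = -8/9 + 2*n/(-7 + n) (c(n) = -8/9 + (n + n)/(n - 7) = -8/9 + (2*n)/(-7 + n) = -8/9 + 2*n/(-7 + n))
q(J) = (1 + J)*(747 + 2*J) (q(J) = (J + (J - 1*(-747)))*(J + 1) = (J + (J + 747))*(1 + J) = (J + (747 + J))*(1 + J) = (747 + 2*J)*(1 + J) = (1 + J)*(747 + 2*J))
3032192 - (q(c(33)) + 1848084) = 3032192 - ((747 + 2*(2*(28 + 5*33)/(9*(-7 + 33)))² + 749*(2*(28 + 5*33)/(9*(-7 + 33)))) + 1848084) = 3032192 - ((747 + 2*((2/9)*(28 + 165)/26)² + 749*((2/9)*(28 + 165)/26)) + 1848084) = 3032192 - ((747 + 2*((2/9)*(1/26)*193)² + 749*((2/9)*(1/26)*193)) + 1848084) = 3032192 - ((747 + 2*(193/117)² + 749*(193/117)) + 1848084) = 3032192 - ((747 + 2*(37249/13689) + 144557/117) + 1848084) = 3032192 - ((747 + 74498/13689 + 144557/117) + 1848084) = 3032192 - (27213350/13689 + 1848084) = 3032192 - 1*25325635226/13689 = 3032192 - 25325635226/13689 = 16182041062/13689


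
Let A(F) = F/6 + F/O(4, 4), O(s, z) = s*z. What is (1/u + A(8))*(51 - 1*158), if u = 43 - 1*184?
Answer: -55105/282 ≈ -195.41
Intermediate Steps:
u = -141 (u = 43 - 184 = -141)
A(F) = 11*F/48 (A(F) = F/6 + F/((4*4)) = F*(1/6) + F/16 = F/6 + F*(1/16) = F/6 + F/16 = 11*F/48)
(1/u + A(8))*(51 - 1*158) = (1/(-141) + (11/48)*8)*(51 - 1*158) = (-1/141 + 11/6)*(51 - 158) = (515/282)*(-107) = -55105/282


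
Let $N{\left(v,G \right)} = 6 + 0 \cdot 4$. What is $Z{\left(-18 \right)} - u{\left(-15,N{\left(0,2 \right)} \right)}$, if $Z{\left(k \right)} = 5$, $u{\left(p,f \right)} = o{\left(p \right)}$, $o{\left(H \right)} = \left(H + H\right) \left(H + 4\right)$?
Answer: $-325$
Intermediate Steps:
$N{\left(v,G \right)} = 6$ ($N{\left(v,G \right)} = 6 + 0 = 6$)
$o{\left(H \right)} = 2 H \left(4 + H\right)$
$u{\left(p,f \right)} = 2 p \left(4 + p\right)$
$Z{\left(-18 \right)} - u{\left(-15,N{\left(0,2 \right)} \right)} = 5 - 2 \left(-15\right) \left(4 - 15\right) = 5 - 2 \left(-15\right) \left(-11\right) = 5 - 330 = -325$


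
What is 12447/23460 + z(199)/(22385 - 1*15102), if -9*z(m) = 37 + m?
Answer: 270108983/512577540 ≈ 0.52696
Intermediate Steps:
z(m) = -37/9 - m/9 (z(m) = -(37 + m)/9 = -37/9 - m/9)
12447/23460 + z(199)/(22385 - 1*15102) = 12447/23460 + (-37/9 - ⅑*199)/(22385 - 1*15102) = 12447*(1/23460) + (-37/9 - 199/9)/(22385 - 15102) = 4149/7820 - 236/9/7283 = 4149/7820 - 236/9*1/7283 = 4149/7820 - 236/65547 = 270108983/512577540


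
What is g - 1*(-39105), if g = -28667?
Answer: 10438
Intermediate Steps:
g - 1*(-39105) = -28667 - 1*(-39105) = -28667 + 39105 = 10438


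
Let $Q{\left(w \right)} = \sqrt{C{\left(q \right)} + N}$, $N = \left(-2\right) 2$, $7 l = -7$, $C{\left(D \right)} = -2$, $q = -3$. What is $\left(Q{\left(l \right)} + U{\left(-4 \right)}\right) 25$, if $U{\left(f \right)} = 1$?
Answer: $25 + 25 i \sqrt{6} \approx 25.0 + 61.237 i$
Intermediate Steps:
$l = -1$ ($l = \frac{1}{7} \left(-7\right) = -1$)
$N = -4$
$Q{\left(w \right)} = i \sqrt{6}$ ($Q{\left(w \right)} = \sqrt{-2 - 4} = \sqrt{-6} = i \sqrt{6}$)
$\left(Q{\left(l \right)} + U{\left(-4 \right)}\right) 25 = \left(i \sqrt{6} + 1\right) 25 = \left(1 + i \sqrt{6}\right) 25 = 25 + 25 i \sqrt{6}$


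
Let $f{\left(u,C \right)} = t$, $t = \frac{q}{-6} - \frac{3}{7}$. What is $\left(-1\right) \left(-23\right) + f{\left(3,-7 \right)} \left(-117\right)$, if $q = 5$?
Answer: $\frac{2389}{14} \approx 170.64$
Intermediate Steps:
$t = - \frac{53}{42}$ ($t = \frac{5}{-6} - \frac{3}{7} = 5 \left(- \frac{1}{6}\right) - \frac{3}{7} = - \frac{5}{6} - \frac{3}{7} = - \frac{53}{42} \approx -1.2619$)
$f{\left(u,C \right)} = - \frac{53}{42}$
$\left(-1\right) \left(-23\right) + f{\left(3,-7 \right)} \left(-117\right) = \left(-1\right) \left(-23\right) - - \frac{2067}{14} = 23 + \frac{2067}{14} = \frac{2389}{14}$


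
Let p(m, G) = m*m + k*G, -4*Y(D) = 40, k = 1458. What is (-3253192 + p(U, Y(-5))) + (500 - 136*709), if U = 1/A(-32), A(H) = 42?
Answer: -5933559743/1764 ≈ -3.3637e+6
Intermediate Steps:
Y(D) = -10 (Y(D) = -¼*40 = -10)
U = 1/42 ≈ 0.023810
p(m, G) = m² + 1458*G (p(m, G) = m*m + 1458*G = m² + 1458*G)
(-3253192 + p(U, Y(-5))) + (500 - 136*709) = (-3253192 + ((1/42)² + 1458*(-10))) + (500 - 136*709) = (-3253192 + (1/1764 - 14580)) + (500 - 96424) = (-3253192 - 25719119/1764) - 95924 = -5764349807/1764 - 95924 = -5933559743/1764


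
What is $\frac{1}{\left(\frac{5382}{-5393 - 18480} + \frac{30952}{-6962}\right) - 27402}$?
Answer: $- \frac{83101913}{2277546813316} \approx -3.6487 \cdot 10^{-5}$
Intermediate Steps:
$\frac{1}{\left(\frac{5382}{-5393 - 18480} + \frac{30952}{-6962}\right) - 27402} = \frac{1}{\left(\frac{5382}{-23873} + 30952 \left(- \frac{1}{6962}\right)\right) - 27402} = \frac{1}{\left(5382 \left(- \frac{1}{23873}\right) - \frac{15476}{3481}\right) - 27402} = \frac{1}{\left(- \frac{5382}{23873} - \frac{15476}{3481}\right) - 27402} = \frac{1}{- \frac{388193290}{83101913} - 27402} = \frac{1}{- \frac{2277546813316}{83101913}} = - \frac{83101913}{2277546813316}$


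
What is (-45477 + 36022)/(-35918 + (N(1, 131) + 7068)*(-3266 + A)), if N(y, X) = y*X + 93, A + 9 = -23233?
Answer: 9455/193332254 ≈ 4.8905e-5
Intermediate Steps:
A = -23242 (A = -9 - 23233 = -23242)
N(y, X) = 93 + X*y (N(y, X) = X*y + 93 = 93 + X*y)
(-45477 + 36022)/(-35918 + (N(1, 131) + 7068)*(-3266 + A)) = (-45477 + 36022)/(-35918 + ((93 + 131*1) + 7068)*(-3266 - 23242)) = -9455/(-35918 + ((93 + 131) + 7068)*(-26508)) = -9455/(-35918 + (224 + 7068)*(-26508)) = -9455/(-35918 + 7292*(-26508)) = -9455/(-35918 - 193296336) = -9455/(-193332254) = -9455*(-1/193332254) = 9455/193332254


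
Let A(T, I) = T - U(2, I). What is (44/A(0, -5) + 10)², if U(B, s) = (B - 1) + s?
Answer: 441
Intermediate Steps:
U(B, s) = -1 + B + s (U(B, s) = (-1 + B) + s = -1 + B + s)
A(T, I) = -1 + T - I (A(T, I) = T - (-1 + 2 + I) = T - (1 + I) = T + (-1 - I) = -1 + T - I)
(44/A(0, -5) + 10)² = (44/(-1 + 0 - 1*(-5)) + 10)² = (44/(-1 + 0 + 5) + 10)² = (44/4 + 10)² = (44*(¼) + 10)² = (11 + 10)² = 21² = 441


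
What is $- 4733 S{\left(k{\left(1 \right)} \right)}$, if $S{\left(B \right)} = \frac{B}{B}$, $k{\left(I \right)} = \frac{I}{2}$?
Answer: $-4733$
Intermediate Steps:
$k{\left(I \right)} = \frac{I}{2}$ ($k{\left(I \right)} = I \frac{1}{2} = \frac{I}{2}$)
$S{\left(B \right)} = 1$
$- 4733 S{\left(k{\left(1 \right)} \right)} = \left(-4733\right) 1 = -4733$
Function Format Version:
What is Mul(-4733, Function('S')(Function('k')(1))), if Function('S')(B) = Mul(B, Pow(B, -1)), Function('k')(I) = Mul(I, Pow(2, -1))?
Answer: -4733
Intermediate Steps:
Function('k')(I) = Mul(Rational(1, 2), I) (Function('k')(I) = Mul(I, Rational(1, 2)) = Mul(Rational(1, 2), I))
Function('S')(B) = 1
Mul(-4733, Function('S')(Function('k')(1))) = Mul(-4733, 1) = -4733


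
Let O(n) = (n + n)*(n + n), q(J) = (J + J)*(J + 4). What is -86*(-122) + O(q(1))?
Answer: 10892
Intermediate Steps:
q(J) = 2*J*(4 + J) (q(J) = (2*J)*(4 + J) = 2*J*(4 + J))
O(n) = 4*n² (O(n) = (2*n)*(2*n) = 4*n²)
-86*(-122) + O(q(1)) = -86*(-122) + 4*(2*1*(4 + 1))² = 10492 + 4*(2*1*5)² = 10492 + 4*10² = 10492 + 4*100 = 10492 + 400 = 10892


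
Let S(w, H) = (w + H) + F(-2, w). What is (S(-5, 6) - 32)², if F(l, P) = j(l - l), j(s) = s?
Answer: 961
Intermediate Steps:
F(l, P) = 0 (F(l, P) = l - l = 0)
S(w, H) = H + w (S(w, H) = (w + H) + 0 = (H + w) + 0 = H + w)
(S(-5, 6) - 32)² = ((6 - 5) - 32)² = (1 - 32)² = (-31)² = 961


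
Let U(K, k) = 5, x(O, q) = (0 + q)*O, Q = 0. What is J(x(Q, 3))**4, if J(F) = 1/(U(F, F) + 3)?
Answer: 1/4096 ≈ 0.00024414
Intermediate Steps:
x(O, q) = O*q (x(O, q) = q*O = O*q)
J(F) = 1/8 (J(F) = 1/(5 + 3) = 1/8)
J(x(Q, 3))**4 = (1/8)**4 = 1/4096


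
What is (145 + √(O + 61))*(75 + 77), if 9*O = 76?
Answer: 69920/3 ≈ 23307.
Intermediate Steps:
O = 76/9 (O = (⅑)*76 = 76/9 ≈ 8.4444)
(145 + √(O + 61))*(75 + 77) = (145 + √(76/9 + 61))*(75 + 77) = (145 + √(625/9))*152 = (145 + 25/3)*152 = (460/3)*152 = 69920/3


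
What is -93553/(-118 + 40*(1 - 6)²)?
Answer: -93553/882 ≈ -106.07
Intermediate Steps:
-93553/(-118 + 40*(1 - 6)²) = -93553/(-118 + 40*(-5)²) = -93553/(-118 + 40*25) = -93553/(-118 + 1000) = -93553/882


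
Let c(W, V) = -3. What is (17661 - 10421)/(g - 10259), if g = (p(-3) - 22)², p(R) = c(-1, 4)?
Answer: -3620/4817 ≈ -0.75150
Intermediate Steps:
p(R) = -3
g = 625 (g = (-3 - 22)² = (-25)² = 625)
(17661 - 10421)/(g - 10259) = (17661 - 10421)/(625 - 10259) = 7240/(-9634) = 7240*(-1/9634) = -3620/4817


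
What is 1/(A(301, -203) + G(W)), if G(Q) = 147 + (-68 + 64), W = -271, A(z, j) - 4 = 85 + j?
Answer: 1/29 ≈ 0.034483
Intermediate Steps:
A(z, j) = 89 + j (A(z, j) = 4 + (85 + j) = 89 + j)
G(Q) = 143 (G(Q) = 147 - 4 = 143)
1/(A(301, -203) + G(W)) = 1/((89 - 203) + 143) = 1/(-114 + 143) = 1/29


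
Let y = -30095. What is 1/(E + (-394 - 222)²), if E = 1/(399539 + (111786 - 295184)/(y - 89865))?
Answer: 23964440919/9093450893420044 ≈ 2.6354e-6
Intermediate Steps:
E = 59980/23964440919 (E = 1/(399539 + (111786 - 295184)/(-30095 - 89865)) = 1/(399539 - 183398/(-119960)) = 1/(399539 - 183398*(-1/119960)) = 1/(399539 + 91699/59980) = 1/(23964440919/59980) = 59980/23964440919 ≈ 2.5029e-6)
1/(E + (-394 - 222)²) = 1/(59980/23964440919 + (-394 - 222)²) = 1/(59980/23964440919 + (-616)²) = 1/(59980/23964440919 + 379456) = 1/(9093450893420044/23964440919) = 23964440919/9093450893420044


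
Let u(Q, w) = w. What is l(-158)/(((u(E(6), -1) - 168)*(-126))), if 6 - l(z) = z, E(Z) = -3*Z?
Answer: 82/10647 ≈ 0.0077017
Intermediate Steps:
l(z) = 6 - z
l(-158)/(((u(E(6), -1) - 168)*(-126))) = (6 - 1*(-158))/(((-1 - 168)*(-126))) = (6 + 158)/((-169*(-126))) = 164/21294 = 164*(1/21294) = 82/10647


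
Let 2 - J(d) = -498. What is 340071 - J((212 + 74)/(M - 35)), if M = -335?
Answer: 339571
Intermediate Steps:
J(d) = 500 (J(d) = 2 - 1*(-498) = 2 + 498 = 500)
340071 - J((212 + 74)/(M - 35)) = 340071 - 1*500 = 340071 - 500 = 339571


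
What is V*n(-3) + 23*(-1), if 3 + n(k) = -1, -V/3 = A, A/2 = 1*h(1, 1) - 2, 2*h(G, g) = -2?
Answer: -95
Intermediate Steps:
h(G, g) = -1 (h(G, g) = (1/2)*(-2) = -1)
A = -6 (A = 2*(1*(-1) - 2) = 2*(-1 - 2) = 2*(-3) = -6)
V = 18 (V = -3*(-6) = 18)
n(k) = -4 (n(k) = -3 - 1 = -4)
V*n(-3) + 23*(-1) = 18*(-4) + 23*(-1) = -72 - 23 = -95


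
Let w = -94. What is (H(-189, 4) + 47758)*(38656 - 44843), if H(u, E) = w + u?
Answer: -293727825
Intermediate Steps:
H(u, E) = -94 + u
(H(-189, 4) + 47758)*(38656 - 44843) = ((-94 - 189) + 47758)*(38656 - 44843) = (-283 + 47758)*(-6187) = 47475*(-6187) = -293727825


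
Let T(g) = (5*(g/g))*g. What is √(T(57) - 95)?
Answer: √190 ≈ 13.784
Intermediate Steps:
T(g) = 5*g (T(g) = (5*1)*g = 5*g)
√(T(57) - 95) = √(5*57 - 95) = √(285 - 95) = √190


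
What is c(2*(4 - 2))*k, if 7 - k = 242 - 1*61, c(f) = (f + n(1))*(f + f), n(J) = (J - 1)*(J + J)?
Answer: -5568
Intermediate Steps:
n(J) = 2*J*(-1 + J) (n(J) = (-1 + J)*(2*J) = 2*J*(-1 + J))
c(f) = 2*f² (c(f) = (f + 2*1*(-1 + 1))*(f + f) = (f + 2*1*0)*(2*f) = (f + 0)*(2*f) = f*(2*f) = 2*f²)
k = -174 (k = 7 - (242 - 1*61) = 7 - (242 - 61) = 7 - 1*181 = 7 - 181 = -174)
c(2*(4 - 2))*k = (2*(2*(4 - 2))²)*(-174) = (2*(2*2)²)*(-174) = (2*4²)*(-174) = (2*16)*(-174) = 32*(-174) = -5568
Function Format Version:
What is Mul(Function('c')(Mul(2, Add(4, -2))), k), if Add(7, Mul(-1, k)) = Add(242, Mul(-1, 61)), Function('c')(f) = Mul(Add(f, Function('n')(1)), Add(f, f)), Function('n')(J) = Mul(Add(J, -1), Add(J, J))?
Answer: -5568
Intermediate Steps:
Function('n')(J) = Mul(2, J, Add(-1, J)) (Function('n')(J) = Mul(Add(-1, J), Mul(2, J)) = Mul(2, J, Add(-1, J)))
Function('c')(f) = Mul(2, Pow(f, 2)) (Function('c')(f) = Mul(Add(f, Mul(2, 1, Add(-1, 1))), Add(f, f)) = Mul(Add(f, Mul(2, 1, 0)), Mul(2, f)) = Mul(Add(f, 0), Mul(2, f)) = Mul(f, Mul(2, f)) = Mul(2, Pow(f, 2)))
k = -174 (k = Add(7, Mul(-1, Add(242, Mul(-1, 61)))) = Add(7, Mul(-1, Add(242, -61))) = Add(7, Mul(-1, 181)) = Add(7, -181) = -174)
Mul(Function('c')(Mul(2, Add(4, -2))), k) = Mul(Mul(2, Pow(Mul(2, Add(4, -2)), 2)), -174) = Mul(Mul(2, Pow(Mul(2, 2), 2)), -174) = Mul(Mul(2, Pow(4, 2)), -174) = Mul(Mul(2, 16), -174) = Mul(32, -174) = -5568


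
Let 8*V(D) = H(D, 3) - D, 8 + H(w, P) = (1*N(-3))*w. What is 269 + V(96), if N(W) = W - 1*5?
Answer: 160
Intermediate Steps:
N(W) = -5 + W (N(W) = W - 5 = -5 + W)
H(w, P) = -8 - 8*w (H(w, P) = -8 + (1*(-5 - 3))*w = -8 + (1*(-8))*w = -8 - 8*w)
V(D) = -1 - 9*D/8 (V(D) = ((-8 - 8*D) - D)/8 = (-8 - 9*D)/8 = -1 - 9*D/8)
269 + V(96) = 269 + (-1 - 9/8*96) = 269 + (-1 - 108) = 269 - 109 = 160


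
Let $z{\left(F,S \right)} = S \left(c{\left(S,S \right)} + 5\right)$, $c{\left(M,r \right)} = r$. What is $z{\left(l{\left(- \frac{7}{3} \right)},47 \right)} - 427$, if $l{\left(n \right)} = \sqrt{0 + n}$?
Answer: $2017$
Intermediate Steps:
$l{\left(n \right)} = \sqrt{n}$
$z{\left(F,S \right)} = S \left(5 + S\right)$ ($z{\left(F,S \right)} = S \left(S + 5\right) = S \left(5 + S\right)$)
$z{\left(l{\left(- \frac{7}{3} \right)},47 \right)} - 427 = 47 \left(5 + 47\right) - 427 = 47 \cdot 52 - 427 = 2444 - 427 = 2017$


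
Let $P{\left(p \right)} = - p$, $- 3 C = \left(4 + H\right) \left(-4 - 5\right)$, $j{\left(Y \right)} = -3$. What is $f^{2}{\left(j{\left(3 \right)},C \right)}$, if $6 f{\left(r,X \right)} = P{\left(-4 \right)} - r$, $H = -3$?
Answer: $\frac{49}{36} \approx 1.3611$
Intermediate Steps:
$C = 3$ ($C = - \frac{\left(4 - 3\right) \left(-4 - 5\right)}{3} = - \frac{1 \left(-9\right)}{3} = \left(- \frac{1}{3}\right) \left(-9\right) = 3$)
$f{\left(r,X \right)} = \frac{2}{3} - \frac{r}{6}$ ($f{\left(r,X \right)} = \frac{\left(-1\right) \left(-4\right) - r}{6} = \frac{4 - r}{6} = \frac{2}{3} - \frac{r}{6}$)
$f^{2}{\left(j{\left(3 \right)},C \right)} = \left(\frac{2}{3} - - \frac{1}{2}\right)^{2} = \left(\frac{2}{3} + \frac{1}{2}\right)^{2} = \left(\frac{7}{6}\right)^{2} = \frac{49}{36}$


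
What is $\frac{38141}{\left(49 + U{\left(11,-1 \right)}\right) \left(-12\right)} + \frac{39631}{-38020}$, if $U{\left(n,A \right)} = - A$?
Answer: $- \frac{73694971}{1140600} \approx -64.611$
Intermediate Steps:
$\frac{38141}{\left(49 + U{\left(11,-1 \right)}\right) \left(-12\right)} + \frac{39631}{-38020} = \frac{38141}{\left(49 - -1\right) \left(-12\right)} + \frac{39631}{-38020} = \frac{38141}{\left(49 + 1\right) \left(-12\right)} + 39631 \left(- \frac{1}{38020}\right) = \frac{38141}{50 \left(-12\right)} - \frac{39631}{38020} = \frac{38141}{-600} - \frac{39631}{38020} = 38141 \left(- \frac{1}{600}\right) - \frac{39631}{38020} = - \frac{38141}{600} - \frac{39631}{38020} = - \frac{73694971}{1140600}$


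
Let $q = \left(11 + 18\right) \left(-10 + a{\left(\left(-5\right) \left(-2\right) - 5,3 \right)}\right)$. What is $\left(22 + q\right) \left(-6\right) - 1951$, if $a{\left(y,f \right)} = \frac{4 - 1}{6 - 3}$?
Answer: $-517$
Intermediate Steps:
$a{\left(y,f \right)} = 1$ ($a{\left(y,f \right)} = \frac{3}{3} = 3 \cdot \frac{1}{3} = 1$)
$q = -261$ ($q = \left(11 + 18\right) \left(-10 + 1\right) = 29 \left(-9\right) = -261$)
$\left(22 + q\right) \left(-6\right) - 1951 = \left(22 - 261\right) \left(-6\right) - 1951 = \left(-239\right) \left(-6\right) - 1951 = 1434 - 1951 = -517$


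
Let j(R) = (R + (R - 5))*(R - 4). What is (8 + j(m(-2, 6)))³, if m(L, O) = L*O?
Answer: 105154048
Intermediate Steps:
j(R) = (-5 + 2*R)*(-4 + R) (j(R) = (R + (-5 + R))*(-4 + R) = (-5 + 2*R)*(-4 + R))
(8 + j(m(-2, 6)))³ = (8 + (20 - (-26)*6 + 2*(-2*6)²))³ = (8 + (20 - 13*(-12) + 2*(-12)²))³ = (8 + (20 + 156 + 2*144))³ = (8 + (20 + 156 + 288))³ = (8 + 464)³ = 472³ = 105154048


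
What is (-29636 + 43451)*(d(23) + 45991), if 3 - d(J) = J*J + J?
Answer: 627781230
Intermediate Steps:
d(J) = 3 - J - J**2 (d(J) = 3 - (J*J + J) = 3 - (J**2 + J) = 3 - (J + J**2) = 3 + (-J - J**2) = 3 - J - J**2)
(-29636 + 43451)*(d(23) + 45991) = (-29636 + 43451)*((3 - 1*23 - 1*23**2) + 45991) = 13815*((3 - 23 - 1*529) + 45991) = 13815*((3 - 23 - 529) + 45991) = 13815*(-549 + 45991) = 13815*45442 = 627781230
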